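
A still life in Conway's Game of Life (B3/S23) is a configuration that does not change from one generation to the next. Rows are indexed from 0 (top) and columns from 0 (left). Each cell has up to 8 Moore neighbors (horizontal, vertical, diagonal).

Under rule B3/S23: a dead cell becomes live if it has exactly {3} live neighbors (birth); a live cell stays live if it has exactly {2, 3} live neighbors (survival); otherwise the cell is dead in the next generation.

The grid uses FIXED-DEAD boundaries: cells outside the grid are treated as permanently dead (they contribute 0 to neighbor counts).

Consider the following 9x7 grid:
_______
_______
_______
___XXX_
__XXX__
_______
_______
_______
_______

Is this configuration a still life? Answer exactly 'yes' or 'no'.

Compute generation 1 and compare to generation 0 (given above):
Generation 1:
_______
_______
____X__
__X__X_
__X__X_
___X___
_______
_______
_______
Cell (2,4) differs: gen0=0 vs gen1=1 -> NOT a still life.

Answer: no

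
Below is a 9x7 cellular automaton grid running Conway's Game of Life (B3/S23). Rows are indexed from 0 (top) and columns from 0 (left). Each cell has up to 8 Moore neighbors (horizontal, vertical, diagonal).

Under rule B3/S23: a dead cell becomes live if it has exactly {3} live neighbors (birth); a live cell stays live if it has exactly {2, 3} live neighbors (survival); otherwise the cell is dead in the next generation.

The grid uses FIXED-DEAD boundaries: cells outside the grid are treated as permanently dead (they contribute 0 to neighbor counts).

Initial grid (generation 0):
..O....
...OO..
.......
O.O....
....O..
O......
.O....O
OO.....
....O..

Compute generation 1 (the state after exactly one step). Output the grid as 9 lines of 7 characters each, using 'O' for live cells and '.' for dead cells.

Answer: ...O...
...O...
...O...
.......
.O.....
.......
.O.....
OO.....
.......

Derivation:
Simulating step by step:
Generation 0 (given above): 12 live cells
Generation 1: 7 live cells
(generation 1 grid is the final answer)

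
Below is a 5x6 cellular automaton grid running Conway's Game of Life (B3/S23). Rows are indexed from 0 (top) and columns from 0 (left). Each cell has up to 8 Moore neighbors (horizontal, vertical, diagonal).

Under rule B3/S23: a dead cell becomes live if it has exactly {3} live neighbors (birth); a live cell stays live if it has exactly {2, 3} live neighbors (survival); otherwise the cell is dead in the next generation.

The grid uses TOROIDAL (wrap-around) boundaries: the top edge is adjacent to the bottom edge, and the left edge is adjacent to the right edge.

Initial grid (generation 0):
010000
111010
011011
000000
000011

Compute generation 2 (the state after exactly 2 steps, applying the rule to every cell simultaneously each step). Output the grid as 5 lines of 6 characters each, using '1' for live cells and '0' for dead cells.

Answer: 001110
010000
000011
000111
010010

Derivation:
Simulating step by step:
Generation 0 (given above): 11 live cells
Generation 1: 10 live cells
011110
000010
001011
100100
000000
Generation 2: 11 live cells
(generation 2 grid is the final answer)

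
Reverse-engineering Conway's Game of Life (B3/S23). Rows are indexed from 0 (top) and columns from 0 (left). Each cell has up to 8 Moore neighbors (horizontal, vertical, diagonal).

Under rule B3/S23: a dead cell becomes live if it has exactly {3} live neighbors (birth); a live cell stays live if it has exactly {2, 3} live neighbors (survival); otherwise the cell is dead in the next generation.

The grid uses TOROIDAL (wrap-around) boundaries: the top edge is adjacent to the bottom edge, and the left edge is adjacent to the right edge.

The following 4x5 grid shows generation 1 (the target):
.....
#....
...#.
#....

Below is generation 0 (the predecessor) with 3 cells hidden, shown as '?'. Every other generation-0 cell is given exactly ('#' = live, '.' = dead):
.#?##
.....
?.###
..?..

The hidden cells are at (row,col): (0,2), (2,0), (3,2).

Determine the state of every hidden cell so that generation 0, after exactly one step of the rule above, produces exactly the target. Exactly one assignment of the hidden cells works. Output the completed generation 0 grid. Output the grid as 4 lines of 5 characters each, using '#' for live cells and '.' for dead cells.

Answer: .#.##
.....
..###
.....

Derivation:
Hidden generation-0 cells (in order): (0,2), (2,0), (3,2).
A hidden cell only influences target cells in its own 3x3 neighborhood. Try each of the 2^3 = 8 assignments, step the completed generation 0 forward once under B3/S23, and compare with the target:
  (0,2)=. (2,0)=. (3,2)=. -> step reproduces the target at every cell -> ACCEPT
  (0,2)=. (2,0)=. (3,2)=# -> step gives (0,2)='#' but target has '.' -> reject
  (0,2)=. (2,0)=# (3,2)=. -> step gives (1,0)='.' but target has '#' -> reject
  (0,2)=. (2,0)=# (3,2)=# -> step gives (0,2)='#' but target has '.' -> reject
  (0,2)=# (2,0)=. (3,2)=. -> step gives (0,2)='#' but target has '.' -> reject
  (0,2)=# (2,0)=. (3,2)=# -> step gives (0,1)='#' but target has '.' -> reject
  (0,2)=# (2,0)=# (3,2)=. -> step gives (0,2)='#' but target has '.' -> reject
  (0,2)=# (2,0)=# (3,2)=# -> step gives (0,1)='#' but target has '.' -> reject
Unique solution: (0,2)=dead, (2,0)=dead, (3,2)=dead.
Check: live-neighbor counts of every cell in the completed generation 0:
20211
32454
11121
32454
Applying B3/S23 to generation 0 with these counts gives:
.....
#....
...#.
#....
which matches the target exactly.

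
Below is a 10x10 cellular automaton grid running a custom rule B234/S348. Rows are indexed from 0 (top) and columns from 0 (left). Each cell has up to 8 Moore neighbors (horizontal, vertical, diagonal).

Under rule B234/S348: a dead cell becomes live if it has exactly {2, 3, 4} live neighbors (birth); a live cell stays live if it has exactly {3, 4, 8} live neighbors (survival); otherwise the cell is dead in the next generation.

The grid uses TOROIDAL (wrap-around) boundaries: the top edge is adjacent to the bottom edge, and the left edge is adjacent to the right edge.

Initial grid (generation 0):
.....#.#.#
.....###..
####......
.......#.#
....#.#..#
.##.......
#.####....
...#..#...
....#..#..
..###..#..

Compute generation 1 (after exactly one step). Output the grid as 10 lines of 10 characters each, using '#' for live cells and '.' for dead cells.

Simulating step by step:
Generation 0 (given above): 30 live cells
Generation 1: 62 live cells
(generation 1 grid is the final answer)

Answer: ..####.##.
#####.#.##
....######
#######.#.
####.#.##.
###.###..#
.####.#...
.###.#.#..
..#.###.#.
...####.#.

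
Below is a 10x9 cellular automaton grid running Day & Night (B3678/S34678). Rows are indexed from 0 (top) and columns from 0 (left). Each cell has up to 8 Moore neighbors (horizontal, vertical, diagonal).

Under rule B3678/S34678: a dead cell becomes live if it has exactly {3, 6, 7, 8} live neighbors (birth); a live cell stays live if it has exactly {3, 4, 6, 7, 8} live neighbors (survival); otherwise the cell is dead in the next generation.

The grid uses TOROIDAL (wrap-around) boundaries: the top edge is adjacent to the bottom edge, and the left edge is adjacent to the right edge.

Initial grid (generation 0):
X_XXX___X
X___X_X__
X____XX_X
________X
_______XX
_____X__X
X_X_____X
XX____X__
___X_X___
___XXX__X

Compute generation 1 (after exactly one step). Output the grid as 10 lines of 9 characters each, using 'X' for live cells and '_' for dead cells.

Simulating step by step:
Generation 0 (given above): 29 live cells
Generation 1: 29 live cells
(generation 1 grid is the final answer)

Answer: XX_____XX
X___X____
X____X__X
______X_X
X______XX
________X
X______XX
XXX_____X
X_X__XX__
X___XX___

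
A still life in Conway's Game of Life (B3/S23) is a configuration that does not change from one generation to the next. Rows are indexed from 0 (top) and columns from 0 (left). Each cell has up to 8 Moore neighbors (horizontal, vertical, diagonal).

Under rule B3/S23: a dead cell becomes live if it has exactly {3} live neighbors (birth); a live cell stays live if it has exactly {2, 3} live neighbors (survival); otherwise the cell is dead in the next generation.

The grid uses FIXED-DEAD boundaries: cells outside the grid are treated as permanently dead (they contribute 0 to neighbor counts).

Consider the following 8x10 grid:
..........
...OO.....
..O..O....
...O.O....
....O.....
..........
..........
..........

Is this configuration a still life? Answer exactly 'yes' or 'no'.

Answer: yes

Derivation:
Compute generation 1 and compare to generation 0 (given above):
Generation 1:
..........
...OO.....
..O..O....
...O.O....
....O.....
..........
..........
..........
The grids are IDENTICAL -> still life.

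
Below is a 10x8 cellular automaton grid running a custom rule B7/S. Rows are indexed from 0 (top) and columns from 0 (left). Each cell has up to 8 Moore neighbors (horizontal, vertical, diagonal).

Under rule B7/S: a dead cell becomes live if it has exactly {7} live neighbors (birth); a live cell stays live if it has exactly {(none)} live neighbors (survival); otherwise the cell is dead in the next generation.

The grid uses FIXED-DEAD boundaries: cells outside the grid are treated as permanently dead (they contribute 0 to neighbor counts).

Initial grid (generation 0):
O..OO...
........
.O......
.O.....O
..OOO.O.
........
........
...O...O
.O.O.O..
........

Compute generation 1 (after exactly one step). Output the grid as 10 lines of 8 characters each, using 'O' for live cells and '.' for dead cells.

Simulating step by step:
Generation 0 (given above): 15 live cells
Generation 1: 0 live cells
(generation 1 grid is the final answer)

Answer: ........
........
........
........
........
........
........
........
........
........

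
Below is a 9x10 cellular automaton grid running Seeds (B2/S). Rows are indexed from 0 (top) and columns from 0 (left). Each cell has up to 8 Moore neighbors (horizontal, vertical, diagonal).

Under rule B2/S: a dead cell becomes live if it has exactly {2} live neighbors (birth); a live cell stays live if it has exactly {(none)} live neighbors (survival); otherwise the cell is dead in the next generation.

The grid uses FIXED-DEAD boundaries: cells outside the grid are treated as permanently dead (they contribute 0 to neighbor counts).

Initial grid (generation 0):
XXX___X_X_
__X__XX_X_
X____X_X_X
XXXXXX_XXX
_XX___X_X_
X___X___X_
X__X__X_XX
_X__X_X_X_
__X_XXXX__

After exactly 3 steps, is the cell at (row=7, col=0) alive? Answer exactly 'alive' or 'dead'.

Answer: alive

Derivation:
Simulating step by step:
Generation 0 (given above): 43 live cells
Generation 1: 9 live cells
___X_____X
___XX_____
__________
__________
__________
______X___
__X_______
X_________
_X______X_
Generation 2: 7 live cells
__X_______
__X_______
___XX_____
__________
__________
__________
_X________
__X_______
X_________
Generation 3: 10 live cells
_X_X______
_X__X_____
__X_______
___XX_____
__________
__________
__X_______
X_________
_X________

Cell (7,0) at generation 3: 1 -> alive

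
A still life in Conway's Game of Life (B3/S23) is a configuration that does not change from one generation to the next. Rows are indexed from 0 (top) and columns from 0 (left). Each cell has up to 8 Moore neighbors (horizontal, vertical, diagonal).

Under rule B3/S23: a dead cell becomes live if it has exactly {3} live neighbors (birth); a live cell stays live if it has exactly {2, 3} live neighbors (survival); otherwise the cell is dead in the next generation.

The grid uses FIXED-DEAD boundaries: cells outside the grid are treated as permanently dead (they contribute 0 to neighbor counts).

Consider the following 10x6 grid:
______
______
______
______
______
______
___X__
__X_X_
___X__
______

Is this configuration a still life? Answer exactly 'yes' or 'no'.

Compute generation 1 and compare to generation 0 (given above):
Generation 1:
______
______
______
______
______
______
___X__
__X_X_
___X__
______
The grids are IDENTICAL -> still life.

Answer: yes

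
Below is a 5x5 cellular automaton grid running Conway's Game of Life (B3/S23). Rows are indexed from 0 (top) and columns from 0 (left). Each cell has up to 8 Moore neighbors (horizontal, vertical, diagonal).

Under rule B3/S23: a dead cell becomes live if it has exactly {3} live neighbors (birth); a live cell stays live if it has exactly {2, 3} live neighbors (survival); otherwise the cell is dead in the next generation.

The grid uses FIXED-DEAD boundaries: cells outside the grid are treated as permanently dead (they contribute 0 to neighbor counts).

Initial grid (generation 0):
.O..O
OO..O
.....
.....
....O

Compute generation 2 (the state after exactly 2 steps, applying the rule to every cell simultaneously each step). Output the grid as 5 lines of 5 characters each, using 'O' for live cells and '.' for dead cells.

Simulating step by step:
Generation 0 (given above): 6 live cells
Generation 1: 4 live cells
OO...
OO...
.....
.....
.....
Generation 2: 4 live cells
(generation 2 grid is the final answer)

Answer: OO...
OO...
.....
.....
.....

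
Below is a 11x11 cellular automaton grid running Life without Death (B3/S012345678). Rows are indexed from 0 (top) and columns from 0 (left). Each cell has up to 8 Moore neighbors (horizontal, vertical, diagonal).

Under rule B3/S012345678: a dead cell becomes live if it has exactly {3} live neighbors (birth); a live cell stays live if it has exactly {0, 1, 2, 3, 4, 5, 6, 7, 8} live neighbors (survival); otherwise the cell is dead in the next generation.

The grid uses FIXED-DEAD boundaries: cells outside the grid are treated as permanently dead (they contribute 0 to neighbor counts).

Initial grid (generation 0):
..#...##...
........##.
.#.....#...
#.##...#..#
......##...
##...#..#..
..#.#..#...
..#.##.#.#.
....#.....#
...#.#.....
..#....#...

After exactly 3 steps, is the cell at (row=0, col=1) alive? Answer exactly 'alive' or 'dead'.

Simulating step by step:
Generation 0 (given above): 32 live cells
Generation 1: 45 live cells
..#...###..
......#.##.
.##....#.#.
####...##.#
#.#...###..
##...#..#..
..#.#..#...
..#.######.
....#.#...#
...###.....
..#....#...
Generation 2: 61 live cells
..#...####.
.##...#.##.
####..##.##
####...##.#
#.##..###..
####.#..#..
..#.#..#.#.
..#.######.
....#.#.###
...####....
..###..#...
Generation 3: 70 live cells
.##...####.
###..##.##.
####..##.##
#####..##.#
#.##..###..
####.#..##.
..#.#..#.#.
..#.######.
....#.#.###
..#####.##.
..###.##...

Cell (0,1) at generation 3: 1 -> alive

Answer: alive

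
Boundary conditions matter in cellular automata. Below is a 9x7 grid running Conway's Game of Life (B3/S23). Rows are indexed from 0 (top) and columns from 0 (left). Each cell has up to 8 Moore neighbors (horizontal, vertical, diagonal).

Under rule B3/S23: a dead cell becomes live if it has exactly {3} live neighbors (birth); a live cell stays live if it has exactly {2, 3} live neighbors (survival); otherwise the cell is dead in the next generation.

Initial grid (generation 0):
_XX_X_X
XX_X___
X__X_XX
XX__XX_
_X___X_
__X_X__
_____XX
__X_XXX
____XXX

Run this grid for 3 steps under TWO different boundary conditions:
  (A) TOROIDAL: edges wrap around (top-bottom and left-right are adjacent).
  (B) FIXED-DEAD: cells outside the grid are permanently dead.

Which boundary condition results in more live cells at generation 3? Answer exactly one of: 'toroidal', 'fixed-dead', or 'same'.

Under TOROIDAL boundary, generation 3:
_______
__XX___
___X_X_
______X
______X
_XX____
____XXX
XX_____
__X____
Population = 14

Under FIXED-DEAD boundary, generation 3:
XXXXX__
X_____X
XX_X___
XX_____
X______
_XX___X
______X
___X_X_
___X_X_
Population = 21

Comparison: toroidal=14, fixed-dead=21 -> fixed-dead

Answer: fixed-dead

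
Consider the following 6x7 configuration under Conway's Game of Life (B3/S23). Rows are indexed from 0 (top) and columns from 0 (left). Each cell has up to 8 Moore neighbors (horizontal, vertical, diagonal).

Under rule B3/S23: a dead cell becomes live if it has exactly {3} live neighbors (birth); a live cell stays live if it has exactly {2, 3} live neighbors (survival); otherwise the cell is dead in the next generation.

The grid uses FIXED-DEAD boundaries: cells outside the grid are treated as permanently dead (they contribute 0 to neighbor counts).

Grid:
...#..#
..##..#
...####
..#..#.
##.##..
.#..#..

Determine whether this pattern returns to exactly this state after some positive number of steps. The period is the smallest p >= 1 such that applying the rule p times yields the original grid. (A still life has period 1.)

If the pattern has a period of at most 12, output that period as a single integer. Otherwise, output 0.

Simulating and comparing each generation to the original:
Gen 0 (original, given above): 17 live cells
Gen 1: 18 live cells, differs from original
Gen 2: 17 live cells, differs from original
Gen 3: 15 live cells, differs from original
Gen 4: 14 live cells, differs from original
Gen 5: 11 live cells, differs from original
Gen 6: 14 live cells, differs from original
Gen 7: 12 live cells, differs from original
Gen 8: 11 live cells, differs from original
Gen 9: 5 live cells, differs from original
Gen 10: 3 live cells, differs from original
Gen 11: 2 live cells, differs from original
Gen 12: 0 live cells, differs from original
No period found within 12 steps.

Answer: 0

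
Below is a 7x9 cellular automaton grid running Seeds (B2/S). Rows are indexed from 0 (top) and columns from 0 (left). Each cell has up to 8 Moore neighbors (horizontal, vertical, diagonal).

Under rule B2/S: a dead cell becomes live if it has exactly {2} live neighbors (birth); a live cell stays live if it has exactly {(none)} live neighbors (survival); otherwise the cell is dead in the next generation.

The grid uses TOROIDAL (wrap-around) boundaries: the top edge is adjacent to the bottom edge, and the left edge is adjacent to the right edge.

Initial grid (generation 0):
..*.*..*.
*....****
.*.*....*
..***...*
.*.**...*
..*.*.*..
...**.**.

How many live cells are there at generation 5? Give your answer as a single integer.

Simulating step by step:
Generation 0 (given above): 26 live cells
Generation 1: 8 live cells
**.......
.........
.........
.....*...
.........
**......*
.*......*
Generation 2: 9 live cells
..*.....*
**.......
.........
.........
.*......*
..*....*.
.......*.
Generation 3: 16 live cells
.......*.
..*.....*
**.......
*........
*.*....*.
**....*..
.***..*..
Generation 4: 10 live cells
*.....*.*
.......*.
..*......
..*......
......*..
.....*...
.....*..*
Generation 5: 12 live cells
.....*...
**....*..
.*.*.....
.*.*.....
.....*...
....*..*.
....*....
Population at generation 5: 12

Answer: 12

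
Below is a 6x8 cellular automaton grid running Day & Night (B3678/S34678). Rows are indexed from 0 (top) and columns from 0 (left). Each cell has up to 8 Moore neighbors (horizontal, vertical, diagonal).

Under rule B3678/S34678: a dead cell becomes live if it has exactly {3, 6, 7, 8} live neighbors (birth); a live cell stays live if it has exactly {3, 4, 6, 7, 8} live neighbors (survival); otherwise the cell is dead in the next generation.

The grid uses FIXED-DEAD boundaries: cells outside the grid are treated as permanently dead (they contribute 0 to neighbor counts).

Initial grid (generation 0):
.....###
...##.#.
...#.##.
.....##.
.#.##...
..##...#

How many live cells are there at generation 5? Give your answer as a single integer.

Answer: 14

Derivation:
Simulating step by step:
Generation 0 (given above): 17 live cells
Generation 1: 18 live cells
....###.
....##..
......##
..##.##.
...####.
..###...
Generation 2: 12 live cells
....##..
....#..#
...#..#.
...#....
...##.#.
...##...
Generation 3: 14 live cells
........
...##.#.
....#...
..##.#..
..####..
...###..
Generation 4: 14 live cells
........
.....#..
..#.#...
..#.##..
..#####.
..##.#..
Generation 5: 14 live cells
........
........
....#...
.###..#.
.####.#.
..##.##.
Population at generation 5: 14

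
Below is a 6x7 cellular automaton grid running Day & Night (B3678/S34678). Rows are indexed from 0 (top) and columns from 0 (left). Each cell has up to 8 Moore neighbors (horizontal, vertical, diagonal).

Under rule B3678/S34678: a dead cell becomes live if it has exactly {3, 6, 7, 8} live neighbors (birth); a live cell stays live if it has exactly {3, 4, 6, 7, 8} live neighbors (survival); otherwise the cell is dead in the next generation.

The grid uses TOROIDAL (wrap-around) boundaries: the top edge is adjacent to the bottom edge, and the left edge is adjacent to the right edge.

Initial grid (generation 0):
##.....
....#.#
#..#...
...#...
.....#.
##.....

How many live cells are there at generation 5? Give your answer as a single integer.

Answer: 8

Derivation:
Simulating step by step:
Generation 0 (given above): 10 live cells
Generation 1: 9 live cells
##....#
.#.....
....#..
....#..
.......
##....#
Generation 2: 7 live cells
###...#
.......
.......
.......
#......
.#....#
Generation 3: 8 live cells
##.....
##.....
.......
.......
.......
###...#
Generation 4: 8 live cells
##.....
##.....
.......
.......
##.....
##.....
Generation 5: 8 live cells
..#...#
##.....
.......
.......
##.....
..#...#
Population at generation 5: 8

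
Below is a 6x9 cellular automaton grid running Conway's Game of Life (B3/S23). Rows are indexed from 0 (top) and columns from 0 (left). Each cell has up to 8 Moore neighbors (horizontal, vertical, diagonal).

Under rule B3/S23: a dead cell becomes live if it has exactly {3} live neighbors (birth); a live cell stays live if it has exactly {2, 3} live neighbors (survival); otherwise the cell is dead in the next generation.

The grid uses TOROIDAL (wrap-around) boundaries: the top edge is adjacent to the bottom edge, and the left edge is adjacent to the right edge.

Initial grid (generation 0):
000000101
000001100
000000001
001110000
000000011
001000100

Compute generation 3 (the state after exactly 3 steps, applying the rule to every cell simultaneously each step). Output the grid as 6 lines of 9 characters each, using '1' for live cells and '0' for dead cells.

Answer: 000001110
000001110
001111001
001111001
000001100
000001110

Derivation:
Simulating step by step:
Generation 0 (given above): 12 live cells
Generation 1: 13 live cells
000000100
000001100
000111000
000100011
001000010
000000101
Generation 2: 12 live cells
000000100
000000100
000101010
001100111
000000100
000000100
Generation 3: 21 live cells
(generation 3 grid is the final answer)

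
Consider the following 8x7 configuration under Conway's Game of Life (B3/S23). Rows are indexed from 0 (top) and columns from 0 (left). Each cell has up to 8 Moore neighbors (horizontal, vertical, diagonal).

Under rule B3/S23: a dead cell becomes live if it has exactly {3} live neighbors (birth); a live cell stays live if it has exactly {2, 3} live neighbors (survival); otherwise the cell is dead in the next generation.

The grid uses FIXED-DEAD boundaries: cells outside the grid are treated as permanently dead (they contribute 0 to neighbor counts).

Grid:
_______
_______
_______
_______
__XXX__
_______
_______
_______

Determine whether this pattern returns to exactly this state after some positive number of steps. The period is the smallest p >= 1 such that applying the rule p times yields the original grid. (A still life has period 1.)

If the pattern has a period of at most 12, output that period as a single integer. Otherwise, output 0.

Answer: 2

Derivation:
Simulating and comparing each generation to the original:
Gen 0 (original, given above): 3 live cells
Gen 1: 3 live cells, differs from original
Gen 2: 3 live cells, MATCHES original -> period = 2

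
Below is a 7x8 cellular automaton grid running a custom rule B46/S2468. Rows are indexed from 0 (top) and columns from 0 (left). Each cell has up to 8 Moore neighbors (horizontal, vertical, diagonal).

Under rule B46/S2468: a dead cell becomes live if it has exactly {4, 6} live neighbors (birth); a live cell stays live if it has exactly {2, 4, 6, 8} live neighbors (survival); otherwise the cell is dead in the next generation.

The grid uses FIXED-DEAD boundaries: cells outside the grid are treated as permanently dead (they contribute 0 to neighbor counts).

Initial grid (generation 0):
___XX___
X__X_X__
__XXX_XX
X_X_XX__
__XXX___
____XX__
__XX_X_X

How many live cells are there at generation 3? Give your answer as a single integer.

Answer: 4

Derivation:
Simulating step by step:
Generation 0 (given above): 23 live cells
Generation 1: 13 live cells
___X____
__X_X___
_X______
_XX__X__
__X_____
__XX____
___XXX__
Generation 2: 8 live cells
___X____
__X_____
__X_____
________
_XXX____
___XX___
________
Generation 3: 4 live cells
________
__X_____
________
__X_____
________
__X_X___
________
Population at generation 3: 4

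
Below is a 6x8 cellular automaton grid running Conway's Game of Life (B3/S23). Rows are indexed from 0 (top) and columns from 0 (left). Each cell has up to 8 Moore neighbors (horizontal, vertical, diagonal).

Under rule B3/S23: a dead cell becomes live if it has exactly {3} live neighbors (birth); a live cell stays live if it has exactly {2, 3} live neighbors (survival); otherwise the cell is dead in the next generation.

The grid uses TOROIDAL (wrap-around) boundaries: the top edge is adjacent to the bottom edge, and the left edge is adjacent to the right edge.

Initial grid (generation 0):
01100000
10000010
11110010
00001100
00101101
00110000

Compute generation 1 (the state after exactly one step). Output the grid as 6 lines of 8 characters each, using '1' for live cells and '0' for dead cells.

Simulating step by step:
Generation 0 (given above): 17 live cells
Generation 1: 17 live cells
(generation 1 grid is the final answer)

Answer: 01110000
10010000
11111010
10000001
00100110
00001000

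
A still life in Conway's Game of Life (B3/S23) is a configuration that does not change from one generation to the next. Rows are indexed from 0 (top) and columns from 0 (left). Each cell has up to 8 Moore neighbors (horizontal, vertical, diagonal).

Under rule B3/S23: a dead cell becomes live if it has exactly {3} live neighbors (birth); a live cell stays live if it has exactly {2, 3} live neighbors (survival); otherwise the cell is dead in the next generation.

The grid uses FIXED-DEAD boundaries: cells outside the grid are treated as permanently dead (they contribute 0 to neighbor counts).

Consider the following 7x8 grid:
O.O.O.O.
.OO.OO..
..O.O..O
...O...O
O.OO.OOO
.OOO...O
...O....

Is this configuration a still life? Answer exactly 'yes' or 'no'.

Compute generation 1 and compare to generation 0 (given above):
Generation 1:
..O.O...
..O.O.O.
.OO.OOO.
.O...O.O
.......O
.O.....O
...O....
Cell (0,0) differs: gen0=1 vs gen1=0 -> NOT a still life.

Answer: no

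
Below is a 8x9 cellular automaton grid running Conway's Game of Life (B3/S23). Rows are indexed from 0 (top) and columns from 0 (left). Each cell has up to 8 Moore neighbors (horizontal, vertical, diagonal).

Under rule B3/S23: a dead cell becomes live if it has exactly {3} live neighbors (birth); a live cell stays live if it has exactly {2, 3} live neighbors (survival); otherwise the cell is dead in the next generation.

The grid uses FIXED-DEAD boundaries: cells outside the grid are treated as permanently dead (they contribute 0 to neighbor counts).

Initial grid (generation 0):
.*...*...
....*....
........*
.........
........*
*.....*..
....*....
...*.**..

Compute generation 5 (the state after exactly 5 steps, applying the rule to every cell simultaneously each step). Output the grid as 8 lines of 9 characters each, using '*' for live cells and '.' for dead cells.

Simulating step by step:
Generation 0 (given above): 11 live cells
Generation 1: 4 live cells
.........
.........
.........
.........
.........
.........
....*.*..
....**...
Generation 2: 3 live cells
.........
.........
.........
.........
.........
.........
....*....
....**...
Generation 3: 4 live cells
.........
.........
.........
.........
.........
.........
....**...
....**...
Generation 4: 4 live cells
.........
.........
.........
.........
.........
.........
....**...
....**...
Generation 5: 4 live cells
(generation 5 grid is the final answer)

Answer: .........
.........
.........
.........
.........
.........
....**...
....**...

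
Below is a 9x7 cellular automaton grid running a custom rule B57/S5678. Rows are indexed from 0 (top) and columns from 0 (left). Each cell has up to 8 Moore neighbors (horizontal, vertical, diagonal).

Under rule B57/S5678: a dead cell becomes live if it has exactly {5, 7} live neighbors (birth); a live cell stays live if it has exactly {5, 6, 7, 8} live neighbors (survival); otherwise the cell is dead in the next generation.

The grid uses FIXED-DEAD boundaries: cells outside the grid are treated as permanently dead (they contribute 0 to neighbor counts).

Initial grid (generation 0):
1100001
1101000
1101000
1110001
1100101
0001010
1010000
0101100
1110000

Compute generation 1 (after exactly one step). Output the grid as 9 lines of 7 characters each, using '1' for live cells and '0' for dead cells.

Simulating step by step:
Generation 0 (given above): 27 live cells
Generation 1: 9 live cells
(generation 1 grid is the final answer)

Answer: 0000000
1110000
1100000
1100000
0000000
0000000
0000000
0110000
0000000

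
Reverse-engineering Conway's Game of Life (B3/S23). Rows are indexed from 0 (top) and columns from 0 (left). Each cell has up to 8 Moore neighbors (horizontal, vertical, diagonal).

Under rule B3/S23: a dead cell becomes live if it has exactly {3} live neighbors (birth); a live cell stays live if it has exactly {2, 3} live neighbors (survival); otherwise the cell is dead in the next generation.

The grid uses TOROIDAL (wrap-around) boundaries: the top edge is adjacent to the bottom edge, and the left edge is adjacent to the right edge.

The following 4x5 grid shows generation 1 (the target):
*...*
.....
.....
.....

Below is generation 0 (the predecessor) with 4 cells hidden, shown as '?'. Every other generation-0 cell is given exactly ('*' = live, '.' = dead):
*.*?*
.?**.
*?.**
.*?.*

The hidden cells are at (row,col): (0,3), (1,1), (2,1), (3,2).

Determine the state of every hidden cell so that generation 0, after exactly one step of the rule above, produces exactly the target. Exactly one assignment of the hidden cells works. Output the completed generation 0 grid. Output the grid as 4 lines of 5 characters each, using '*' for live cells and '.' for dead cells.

Answer: *.*.*
..**.
**.**
.**.*

Derivation:
Hidden generation-0 cells (in order): (0,3), (1,1), (2,1), (3,2).
A hidden cell only influences target cells in its own 3x3 neighborhood. Try each of the 2^4 = 16 assignments, step the completed generation 0 forward once under B3/S23, and compare with the target:
  (0,3)=. (1,1)=. (2,1)=. (3,2)=. -> step gives (0,2)='*' but target has '.' -> reject
  (0,3)=. (1,1)=. (2,1)=. (3,2)=* -> step gives (1,2)='*' but target has '.' -> reject
  (0,3)=. (1,1)=. (2,1)=* (3,2)=. -> step gives (0,2)='*' but target has '.' -> reject
  (0,3)=. (1,1)=. (2,1)=* (3,2)=* -> step reproduces the target at every cell -> ACCEPT
  (0,3)=. (1,1)=* (2,1)=. (3,2)=. -> step gives (0,0)='.' but target has '*' -> reject
  (0,3)=. (1,1)=* (2,1)=. (3,2)=* -> step gives (0,0)='.' but target has '*' -> reject
  (0,3)=. (1,1)=* (2,1)=* (3,2)=. -> step gives (0,0)='.' but target has '*' -> reject
  (0,3)=. (1,1)=* (2,1)=* (3,2)=* -> step gives (0,0)='.' but target has '*' -> reject
  (0,3)=* (1,1)=. (2,1)=. (3,2)=. -> step gives (0,4)='.' but target has '*' -> reject
  (0,3)=* (1,1)=. (2,1)=. (3,2)=* -> step gives (0,4)='.' but target has '*' -> reject
  (0,3)=* (1,1)=. (2,1)=* (3,2)=. -> step gives (0,4)='.' but target has '*' -> reject
  (0,3)=* (1,1)=. (2,1)=* (3,2)=* -> step gives (0,4)='.' but target has '*' -> reject
  (0,3)=* (1,1)=* (2,1)=. (3,2)=. -> step gives (0,0)='.' but target has '*' -> reject
  (0,3)=* (1,1)=* (2,1)=. (3,2)=* -> step gives (0,0)='.' but target has '*' -> reject
  (0,3)=* (1,1)=* (2,1)=* (3,2)=. -> step gives (0,0)='.' but target has '*' -> reject
  (0,3)=* (1,1)=* (2,1)=* (3,2)=* -> step gives (0,0)='.' but target has '*' -> reject
Unique solution: (0,3)=dead, (1,1)=dead, (2,1)=live, (3,2)=live.
Check: live-neighbor counts of every cell in the completed generation 0:
35463
55456
44654
75465
Applying B3/S23 to generation 0 with these counts gives:
*...*
.....
.....
.....
which matches the target exactly.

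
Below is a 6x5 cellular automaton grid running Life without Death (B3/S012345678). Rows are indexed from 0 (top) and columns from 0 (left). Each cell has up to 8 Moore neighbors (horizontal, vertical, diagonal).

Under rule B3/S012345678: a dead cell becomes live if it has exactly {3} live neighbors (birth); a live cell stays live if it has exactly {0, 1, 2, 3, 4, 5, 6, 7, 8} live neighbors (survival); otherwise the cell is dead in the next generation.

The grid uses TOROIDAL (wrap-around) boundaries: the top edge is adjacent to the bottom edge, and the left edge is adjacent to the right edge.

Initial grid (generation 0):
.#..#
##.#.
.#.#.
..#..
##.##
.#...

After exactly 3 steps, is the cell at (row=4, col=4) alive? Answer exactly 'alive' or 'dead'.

Answer: alive

Derivation:
Simulating step by step:
Generation 0 (given above): 13 live cells
Generation 1: 16 live cells
.#..#
##.#.
##.##
..#..
##.##
.#.#.
Generation 2: 17 live cells
.#.##
##.#.
##.##
..#..
##.##
.#.#.
Generation 3: 17 live cells
.#.##
##.#.
##.##
..#..
##.##
.#.#.

Cell (4,4) at generation 3: 1 -> alive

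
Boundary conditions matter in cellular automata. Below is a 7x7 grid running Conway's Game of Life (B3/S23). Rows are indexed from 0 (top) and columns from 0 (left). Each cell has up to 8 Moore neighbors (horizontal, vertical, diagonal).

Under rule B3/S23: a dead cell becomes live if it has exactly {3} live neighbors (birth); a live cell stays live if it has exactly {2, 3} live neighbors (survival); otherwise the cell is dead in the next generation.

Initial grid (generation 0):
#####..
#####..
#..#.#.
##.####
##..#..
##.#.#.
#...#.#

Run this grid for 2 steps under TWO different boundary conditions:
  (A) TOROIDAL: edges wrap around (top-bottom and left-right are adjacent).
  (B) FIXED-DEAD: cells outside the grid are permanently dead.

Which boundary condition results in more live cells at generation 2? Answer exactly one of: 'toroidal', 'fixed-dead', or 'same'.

Answer: fixed-dead

Derivation:
Under TOROIDAL boundary, generation 2:
.......
.......
.......
.......
..###..
.......
.......
Population = 3

Under FIXED-DEAD boundary, generation 2:
.......
.....#.
.....##
.....##
..#####
.###.##
.#####.
Population = 20

Comparison: toroidal=3, fixed-dead=20 -> fixed-dead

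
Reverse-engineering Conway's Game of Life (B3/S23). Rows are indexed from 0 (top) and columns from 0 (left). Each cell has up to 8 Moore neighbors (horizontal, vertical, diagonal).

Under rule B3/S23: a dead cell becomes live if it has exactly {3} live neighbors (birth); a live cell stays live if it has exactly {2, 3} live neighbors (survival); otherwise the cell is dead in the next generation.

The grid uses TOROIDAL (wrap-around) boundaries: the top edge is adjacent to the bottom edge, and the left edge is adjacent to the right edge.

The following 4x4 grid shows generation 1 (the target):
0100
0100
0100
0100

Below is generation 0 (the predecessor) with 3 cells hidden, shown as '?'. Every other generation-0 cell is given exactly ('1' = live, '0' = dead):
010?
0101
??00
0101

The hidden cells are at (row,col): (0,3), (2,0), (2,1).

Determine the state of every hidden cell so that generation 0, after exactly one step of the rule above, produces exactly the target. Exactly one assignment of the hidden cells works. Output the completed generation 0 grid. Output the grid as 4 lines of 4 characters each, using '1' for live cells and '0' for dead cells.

Answer: 0100
0101
0100
0101

Derivation:
Hidden generation-0 cells (in order): (0,3), (2,0), (2,1).
A hidden cell only influences target cells in its own 3x3 neighborhood. Try each of the 2^3 = 8 assignments, step the completed generation 0 forward once under B3/S23, and compare with the target:
  (0,3)=0 (2,0)=0 (2,1)=0 -> step gives (1,0)='1' but target has '0' -> reject
  (0,3)=0 (2,0)=0 (2,1)=1 -> step reproduces the target at every cell -> ACCEPT
  (0,3)=0 (2,0)=1 (2,1)=0 -> step gives (1,2)='1' but target has '0' -> reject
  (0,3)=0 (2,0)=1 (2,1)=1 -> step gives (2,3)='1' but target has '0' -> reject
  (0,3)=1 (2,0)=0 (2,1)=0 -> step gives (0,3)='1' but target has '0' -> reject
  (0,3)=1 (2,0)=0 (2,1)=1 -> step gives (0,3)='1' but target has '0' -> reject
  (0,3)=1 (2,0)=1 (2,1)=0 -> step gives (0,3)='1' but target has '0' -> reject
  (0,3)=1 (2,0)=1 (2,1)=1 -> step gives (0,3)='1' but target has '0' -> reject
Unique solution: (0,3)=dead, (2,0)=dead, (2,1)=live.
Check: live-neighbor counts of every cell in the completed generation 0:
5252
4240
5252
4240
Applying B3/S23 to generation 0 with these counts gives:
0100
0100
0100
0100
which matches the target exactly.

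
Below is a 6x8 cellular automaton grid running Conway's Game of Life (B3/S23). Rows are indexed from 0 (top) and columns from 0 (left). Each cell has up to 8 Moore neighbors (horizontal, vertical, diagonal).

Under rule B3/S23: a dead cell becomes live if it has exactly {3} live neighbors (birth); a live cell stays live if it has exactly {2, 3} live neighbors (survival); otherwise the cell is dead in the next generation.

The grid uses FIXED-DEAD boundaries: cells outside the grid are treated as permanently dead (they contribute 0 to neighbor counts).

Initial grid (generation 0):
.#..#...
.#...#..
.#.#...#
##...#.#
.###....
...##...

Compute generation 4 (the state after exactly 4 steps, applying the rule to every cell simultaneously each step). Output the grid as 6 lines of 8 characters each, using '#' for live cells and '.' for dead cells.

Answer: .#......
.###....
#.#.##..
#.##.##.
#....#..
#####...

Derivation:
Simulating step by step:
Generation 0 (given above): 16 live cells
Generation 1: 14 live cells
........
##..#...
.#..#...
#..##.#.
##.#....
...##...
Generation 2: 15 live cells
........
##......
.##.#...
#..###..
##...#..
..###...
Generation 3: 16 live cells
........
###.....
..#.##..
#..#.#..
##...#..
.####...
Generation 4: 20 live cells
(generation 4 grid is the final answer)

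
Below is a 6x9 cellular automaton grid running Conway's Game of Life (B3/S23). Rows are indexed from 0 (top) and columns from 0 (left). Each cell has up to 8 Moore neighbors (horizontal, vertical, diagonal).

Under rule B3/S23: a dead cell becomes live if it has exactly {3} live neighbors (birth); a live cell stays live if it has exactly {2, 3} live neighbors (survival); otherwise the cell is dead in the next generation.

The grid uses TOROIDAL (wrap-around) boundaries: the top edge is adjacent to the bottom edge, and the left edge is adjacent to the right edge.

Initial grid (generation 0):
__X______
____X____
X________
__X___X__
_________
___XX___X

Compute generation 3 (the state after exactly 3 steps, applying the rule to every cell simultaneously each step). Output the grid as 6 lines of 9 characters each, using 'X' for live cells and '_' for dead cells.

Answer: _________
_________
_________
_________
_________
_________

Derivation:
Simulating step by step:
Generation 0 (given above): 8 live cells
Generation 1: 3 live cells
____X____
_________
_________
_________
___X_____
___X_____
Generation 2: 2 live cells
_________
_________
_________
_________
_________
___XX____
Generation 3: 0 live cells
(generation 3 grid is the final answer)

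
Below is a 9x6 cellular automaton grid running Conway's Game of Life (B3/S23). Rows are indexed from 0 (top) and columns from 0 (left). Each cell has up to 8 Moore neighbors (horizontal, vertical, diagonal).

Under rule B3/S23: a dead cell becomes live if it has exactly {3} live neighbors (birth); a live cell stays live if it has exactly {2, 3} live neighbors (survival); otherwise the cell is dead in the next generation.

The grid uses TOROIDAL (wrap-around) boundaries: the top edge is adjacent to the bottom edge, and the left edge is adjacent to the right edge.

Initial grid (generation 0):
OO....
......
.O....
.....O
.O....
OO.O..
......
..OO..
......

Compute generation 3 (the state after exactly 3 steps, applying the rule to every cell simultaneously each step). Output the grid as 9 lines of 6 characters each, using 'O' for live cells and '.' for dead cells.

Answer: ......
O.....
OO....
OOO...
.OO...
O.O...
OOO...
OO....
.O....

Derivation:
Simulating step by step:
Generation 0 (given above): 10 live cells
Generation 1: 12 live cells
......
OO....
......
O.....
.OO...
OOO...
.O.O..
......
.OO...
Generation 2: 11 live cells
O.O...
......
OO....
.O....
..O...
O..O..
OO....
.O....
......
Generation 3: 16 live cells
(generation 3 grid is the final answer)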